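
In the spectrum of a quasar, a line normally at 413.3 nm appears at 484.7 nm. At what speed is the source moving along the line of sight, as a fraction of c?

0.158

λ'/λ₀ = 1.1728 > 1 (redshift), so the source is receding.
λ'/λ₀ = √((1 + β)/(1 − β)) for a receding source ⇒ β = (r² − 1)/(r² + 1) with r = λ'/λ₀.
β = (1.3754 − 1)/(1.3754 + 1) ≈ 0.158.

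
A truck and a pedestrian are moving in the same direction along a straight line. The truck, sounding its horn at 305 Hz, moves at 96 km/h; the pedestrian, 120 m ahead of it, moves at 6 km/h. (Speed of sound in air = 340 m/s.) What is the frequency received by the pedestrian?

329 Hz

96 km/h = 26.67 m/s; 6 km/h = 1.667 m/s.
The pedestrian is ahead, so the truck is moving toward it while the pedestrian is moving away from the truck.
With source approaching and observer receding, f' = f · (v − v_o)/(v − v_s).
f' = 305 × (340 − 1.667)/(340 − 26.67) = 305 × 338.33/313.33 ≈ 329 Hz.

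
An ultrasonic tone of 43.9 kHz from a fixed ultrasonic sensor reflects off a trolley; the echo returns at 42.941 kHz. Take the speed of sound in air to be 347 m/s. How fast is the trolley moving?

3.8 m/s

Double Doppler shift off a moving reflector: f₂ = f₀ · (v + u)/(v − u) (u > 0 toward emitter).
Rearranging, u = v · (f₂ − f₀)/(f₂ + f₀) = 347 × -0.959/86.841 ≈ -3.8 m/s.
So the trolley is moving at 3.8 m/s away from the emitter.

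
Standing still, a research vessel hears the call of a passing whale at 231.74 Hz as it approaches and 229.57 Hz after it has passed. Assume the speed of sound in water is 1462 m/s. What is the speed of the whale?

6.9 m/s

f₁/f₂ = (v + v_s)/(v − v_s), so v_s = v · (f₁ − f₂)/(f₁ + f₂).
v_s = 1462 × (231.74 − 229.57)/(231.74 + 229.57) = 1462 × 2.17/461.31 ≈ 6.9 m/s.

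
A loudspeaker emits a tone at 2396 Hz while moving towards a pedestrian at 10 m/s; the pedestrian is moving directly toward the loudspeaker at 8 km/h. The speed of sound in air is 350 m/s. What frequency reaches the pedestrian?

2482 Hz

8 km/h = 2.222 m/s.
With source approaching and observer approaching, f' = f · (v + v_o)/(v − v_s).
f' = 2396 × (350 + 2.222)/(350 − 10) = 2396 × 352.22/340 ≈ 2482 Hz.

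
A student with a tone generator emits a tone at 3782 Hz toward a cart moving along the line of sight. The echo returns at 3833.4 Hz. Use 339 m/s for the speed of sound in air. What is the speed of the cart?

Double Doppler shift off a moving reflector: f₂ = f₀ · (v + u)/(v − u) (u > 0 toward emitter).
Rearranging, u = v · (f₂ − f₀)/(f₂ + f₀) = 339 × 51.4/7615.4 ≈ 2.29 m/s.
So the cart is moving at 2.29 m/s toward the emitter.

2.29 m/s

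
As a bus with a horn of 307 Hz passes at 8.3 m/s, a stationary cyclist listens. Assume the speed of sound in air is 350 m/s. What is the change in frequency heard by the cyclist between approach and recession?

Approaching: f₁ = f · v/(v − v_s) = 307 × 350/341.7 ≈ 314.5 Hz.
Receding: f₂ = f · v/(v + v_s) = 307 × 350/358.3 ≈ 299.9 Hz.
Drop: f₁ − f₂ = 2f·v·v_s/(v² − v_s²) = 2 × 307 × 350 × 8.3/(350² − 8.3²) ≈ 14.6 Hz.

14.6 Hz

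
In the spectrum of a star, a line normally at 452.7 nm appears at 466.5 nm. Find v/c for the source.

0.030c

λ'/λ₀ = 1.0305 > 1 (redshift), so the source is receding.
λ'/λ₀ = √((1 + β)/(1 − β)) for a receding source ⇒ β = (r² − 1)/(r² + 1) with r = λ'/λ₀.
β = (1.0619 − 1)/(1.0619 + 1) ≈ 0.030.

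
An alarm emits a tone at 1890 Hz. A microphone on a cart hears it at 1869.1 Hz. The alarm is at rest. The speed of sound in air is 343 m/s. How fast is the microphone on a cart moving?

f' < f, so the microphone on a cart is receding.
f' = f · (v − v_o)/v ⇒ v_o = v · |f'/f − 1|.
v_o = 343 × |1869.1/1890 − 1| = 343 × 0.01106 ≈ 3.8 m/s.

3.8 m/s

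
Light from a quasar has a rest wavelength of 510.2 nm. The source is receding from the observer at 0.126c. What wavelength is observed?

579.1 nm

Relativistic Doppler for wavelength: λ' = λ₀ · √((1 + β)/(1 − β)).
λ' = 510.2 × √(1.1260/0.8740) = 510.2 × 1.13505 ≈ 579.1 nm.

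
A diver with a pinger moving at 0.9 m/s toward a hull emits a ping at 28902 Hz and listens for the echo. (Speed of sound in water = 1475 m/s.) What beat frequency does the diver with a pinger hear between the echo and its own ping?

The hull receives the sound from a moving source: f₁ = f₀ · v/(v − v_e) = 28902 × 1475/1474.1 ≈ 28919.6 Hz.
On the return leg the diver with a pinger is a moving observer: f₂ = f₁ · (v + v_e)/v = 28919.6 × 1475.9/1475 ≈ 28937.3 Hz.
Beat against the emitted tone: |f₂ − f₀| = 2v_e·f₀/(v − v_e) = 2 × 0.9 × 28902/1474.1 ≈ 35.3 Hz.

35.3 Hz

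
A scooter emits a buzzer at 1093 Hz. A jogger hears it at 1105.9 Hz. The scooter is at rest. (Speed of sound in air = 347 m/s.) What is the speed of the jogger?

f' > f, so the jogger is approaching.
f' = f · (v + v_o)/v ⇒ v_o = v · |f'/f − 1|.
v_o = 347 × |1105.9/1093 − 1| = 347 × 0.0118 ≈ 4.1 m/s.

4.1 m/s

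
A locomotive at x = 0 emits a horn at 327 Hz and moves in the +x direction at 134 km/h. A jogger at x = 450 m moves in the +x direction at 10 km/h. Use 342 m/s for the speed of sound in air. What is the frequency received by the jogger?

134 km/h = 37.22 m/s; 10 km/h = 2.778 m/s.
The observer lies on the +x side, so the source is heading toward the observer and the observer is heading away from the source.
Both move, so f' = f · (v − v_o)/(v − v_s).
f' = 327 × (342 − 2.778)/(342 − 37.22) = 327 × 339.22/304.78 ≈ 364 Hz.

364 Hz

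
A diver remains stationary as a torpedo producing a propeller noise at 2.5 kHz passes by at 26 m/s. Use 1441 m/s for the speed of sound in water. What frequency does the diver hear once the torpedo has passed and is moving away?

2.46 kHz

Receding: f₂ = f · v/(v + v_s) = 2.5 × 1441/1467 ≈ 2.46 kHz.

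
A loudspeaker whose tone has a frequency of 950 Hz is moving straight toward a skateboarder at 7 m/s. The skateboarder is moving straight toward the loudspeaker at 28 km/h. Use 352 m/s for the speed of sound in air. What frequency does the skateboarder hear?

28 km/h = 7.778 m/s.
General Doppler shift: f' = f · (v + v_o)/(v − v_s).
f' = 950 × (352 + 7.778)/(352 − 7) = 950 × 359.78/345 ≈ 991 Hz.

991 Hz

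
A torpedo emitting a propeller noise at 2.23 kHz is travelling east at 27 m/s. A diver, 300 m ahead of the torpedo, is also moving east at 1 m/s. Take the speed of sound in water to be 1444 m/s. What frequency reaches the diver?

2.27 kHz

The diver is ahead, so the torpedo is moving toward it while the diver is moving away from the torpedo.
General Doppler shift: f' = f · (v − v_o)/(v − v_s).
f' = 2.23 × (1444 − 1)/(1444 − 27) = 2.23 × 1443/1417 ≈ 2.27 kHz.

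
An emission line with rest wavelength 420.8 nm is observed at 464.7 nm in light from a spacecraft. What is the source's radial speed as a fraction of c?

λ'/λ₀ = 1.1043 > 1 (redshift), so the source is receding.
λ'/λ₀ = √((1 + β)/(1 − β)) for a receding source ⇒ β = (r² − 1)/(r² + 1) with r = λ'/λ₀.
β = (1.2195 − 1)/(1.2195 + 1) ≈ 0.099.

0.099c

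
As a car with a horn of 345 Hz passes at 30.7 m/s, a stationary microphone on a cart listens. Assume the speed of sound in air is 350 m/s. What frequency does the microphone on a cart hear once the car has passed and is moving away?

317 Hz

Receding: f₂ = f · v/(v + v_s) = 345 × 350/380.7 ≈ 317 Hz.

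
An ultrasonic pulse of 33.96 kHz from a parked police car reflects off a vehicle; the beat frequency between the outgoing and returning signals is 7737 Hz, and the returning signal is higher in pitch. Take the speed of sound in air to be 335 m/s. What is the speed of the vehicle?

Double Doppler shift off a moving reflector: f₂ = f₀ · (v + u)/(v − u) (u > 0 toward emitter).
Returning signal is higher, so f₂ = f₀ + Δf = 33960 + 7737 = 41697 Hz.
Rearranging, u = v · (f₂ − f₀)/(f₂ + f₀) = 335 × 7737/75657 ≈ 34 m/s.
So the vehicle is moving at 34 m/s toward the emitter.

34 m/s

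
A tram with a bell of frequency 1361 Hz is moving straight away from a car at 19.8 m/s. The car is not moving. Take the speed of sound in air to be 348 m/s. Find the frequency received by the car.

1288 Hz

With the source moving away from a stationary observer, f' = f · v/(v + v_s).
f' = 1361 × 348/(348 + 19.8) = 1361 × 348/367.8 ≈ 1288 Hz.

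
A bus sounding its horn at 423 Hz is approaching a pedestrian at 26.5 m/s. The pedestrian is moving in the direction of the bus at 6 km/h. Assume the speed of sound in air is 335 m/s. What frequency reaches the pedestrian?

6 km/h = 1.667 m/s.
General Doppler shift: f' = f · (v + v_o)/(v − v_s).
f' = 423 × (335 + 1.667)/(335 − 26.5) = 423 × 336.67/308.5 ≈ 462 Hz.

462 Hz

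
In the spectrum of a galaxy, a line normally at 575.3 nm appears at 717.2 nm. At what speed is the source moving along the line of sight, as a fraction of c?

0.217c

λ'/λ₀ = 1.2467 > 1 (redshift), so the source is receding.
λ'/λ₀ = √((1 + β)/(1 − β)) for a receding source ⇒ β = (r² − 1)/(r² + 1) with r = λ'/λ₀.
β = (1.5541 − 1)/(1.5541 + 1) ≈ 0.217.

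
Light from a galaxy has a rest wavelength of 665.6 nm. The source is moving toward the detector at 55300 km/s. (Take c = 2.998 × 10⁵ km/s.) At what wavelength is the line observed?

552.3 nm

β = v/c = 55300/299800 = 0.1845.
Relativistic Doppler for wavelength: λ' = λ₀ · √((1 − β)/(1 + β)).
λ' = 665.6 × √(0.8155/1.1845) = 665.6 × 0.82978 ≈ 552.3 nm.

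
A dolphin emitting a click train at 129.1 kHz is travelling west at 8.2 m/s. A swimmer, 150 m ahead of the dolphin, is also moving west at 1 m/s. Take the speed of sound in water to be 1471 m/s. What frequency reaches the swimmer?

The swimmer is ahead, so the dolphin is moving toward it while the swimmer is moving away from the dolphin.
With source approaching and observer receding, f' = f · (v − v_o)/(v − v_s).
f' = 129.1 × (1471 − 1)/(1471 − 8.2) = 129.1 × 1470/1462.8 ≈ 129.7 kHz.

129.7 kHz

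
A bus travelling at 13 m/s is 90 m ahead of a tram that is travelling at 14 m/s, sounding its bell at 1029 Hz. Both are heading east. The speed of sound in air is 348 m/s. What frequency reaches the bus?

1032 Hz

The bus is ahead, so the tram is moving toward it while the bus is moving away from the tram.
General Doppler shift: f' = f · (v − v_o)/(v − v_s).
f' = 1029 × (348 − 13)/(348 − 14) = 1029 × 335/334 ≈ 1032 Hz.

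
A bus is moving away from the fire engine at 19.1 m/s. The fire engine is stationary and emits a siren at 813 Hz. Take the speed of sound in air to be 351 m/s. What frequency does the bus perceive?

Only the observer moves, away from the source, so f' = f · (v − v_o)/v.
f' = 813 × (351 − 19.1)/351 = 813 × 331.9/351 ≈ 769 Hz.

769 Hz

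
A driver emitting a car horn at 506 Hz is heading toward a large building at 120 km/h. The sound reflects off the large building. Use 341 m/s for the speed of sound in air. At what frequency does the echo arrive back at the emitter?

616 Hz

120 km/h = 33.33 m/s.
The large building receives the sound from a moving source: f₁ = f₀ · v/(v − v_e) = 506 × 341/307.67 ≈ 561 Hz.
On the return leg the driver is a moving observer: f₂ = f₁ · (v + v_e)/v = 561 × 374.33/341 ≈ 616 Hz.
Equivalently f₂ = f₀ · (v + v_e)/(v − v_e).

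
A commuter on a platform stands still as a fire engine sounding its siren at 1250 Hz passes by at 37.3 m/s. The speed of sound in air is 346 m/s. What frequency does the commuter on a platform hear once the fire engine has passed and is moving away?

1128 Hz

Receding: f₂ = f · v/(v + v_s) = 1250 × 346/383.3 ≈ 1128 Hz.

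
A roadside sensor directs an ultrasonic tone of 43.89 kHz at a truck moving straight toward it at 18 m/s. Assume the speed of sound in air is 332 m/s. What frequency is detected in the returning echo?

At the truck (a moving observer), f₁ = f₀ · (v + u)/v = 43.89 × 350/332 ≈ 46.3 kHz.
The reflection then acts as a moving source: f₂ = f₁ · v/(v − u) ≈ 48.9 kHz.

48.9 kHz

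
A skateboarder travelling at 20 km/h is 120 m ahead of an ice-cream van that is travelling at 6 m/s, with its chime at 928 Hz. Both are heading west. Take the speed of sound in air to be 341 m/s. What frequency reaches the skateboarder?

929 Hz

20 km/h = 5.556 m/s.
The skateboarder is ahead, so the ice-cream van is moving toward it while the skateboarder is moving away from the ice-cream van.
General Doppler shift: f' = f · (v − v_o)/(v − v_s).
f' = 928 × (341 − 5.556)/(341 − 6) = 928 × 335.44/335 ≈ 929 Hz.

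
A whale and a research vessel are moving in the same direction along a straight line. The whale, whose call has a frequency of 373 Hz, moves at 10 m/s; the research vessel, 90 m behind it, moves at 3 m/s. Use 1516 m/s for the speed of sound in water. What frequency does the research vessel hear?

371 Hz

The research vessel is behind, so the whale is moving away from it while the research vessel is moving toward the whale.
General Doppler shift: f' = f · (v + v_o)/(v + v_s).
f' = 373 × (1516 + 3)/(1516 + 10) = 373 × 1519/1526 ≈ 371 Hz.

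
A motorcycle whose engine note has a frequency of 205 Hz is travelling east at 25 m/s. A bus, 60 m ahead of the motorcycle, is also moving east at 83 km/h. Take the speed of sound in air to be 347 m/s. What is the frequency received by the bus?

83 km/h = 23.06 m/s.
The bus is ahead, so the motorcycle is moving toward it while the bus is moving away from the motorcycle.
Both move, so f' = f · (v − v_o)/(v − v_s).
f' = 205 × (347 − 23.06)/(347 − 25) = 205 × 323.94/322 ≈ 206 Hz.

206 Hz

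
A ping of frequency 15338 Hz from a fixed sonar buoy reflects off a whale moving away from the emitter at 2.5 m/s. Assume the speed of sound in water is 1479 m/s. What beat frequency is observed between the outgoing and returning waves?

51.8 Hz

At the whale (a moving observer), f₁ = f₀ · (v − u)/v = 15338 × 1476.5/1479 ≈ 15312.1 Hz.
The reflection then acts as a moving source: f₂ = f₁ · v/(v + u) ≈ 15286.2 Hz.
Equivalently f₂ = f₀ · (v − u)/(v + u).
Beat frequency: |f₂ − f₀| = 2u·f₀/(v + u) = 2 × 2.5 × 15338/1481.5 ≈ 51.8 Hz.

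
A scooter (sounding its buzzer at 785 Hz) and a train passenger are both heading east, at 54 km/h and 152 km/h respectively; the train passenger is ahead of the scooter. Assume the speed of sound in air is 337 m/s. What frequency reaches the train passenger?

54 km/h = 15 m/s; 152 km/h = 42.22 m/s.
The train passenger is ahead, so the scooter is moving toward it while the train passenger is moving away from the scooter.
With source approaching and observer receding, f' = f · (v − v_o)/(v − v_s).
f' = 785 × (337 − 42.22)/(337 − 15) = 785 × 294.78/322 ≈ 719 Hz.

719 Hz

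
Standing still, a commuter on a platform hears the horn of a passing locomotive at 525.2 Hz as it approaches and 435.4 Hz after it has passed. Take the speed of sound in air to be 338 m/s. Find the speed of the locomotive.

32 m/s

f₁/f₂ = (v + v_s)/(v − v_s), so v_s = v · (f₁ − f₂)/(f₁ + f₂).
v_s = 338 × (525.2 − 435.4)/(525.2 + 435.4) = 338 × 89.8/960.6 ≈ 32 m/s.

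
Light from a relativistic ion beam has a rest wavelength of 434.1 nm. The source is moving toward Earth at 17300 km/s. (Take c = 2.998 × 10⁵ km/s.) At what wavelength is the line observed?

β = v/c = 17300/299800 = 0.0577.
Relativistic Doppler for wavelength: λ' = λ₀ · √((1 − β)/(1 + β)).
λ' = 434.1 × √(0.9423/1.0577) = 434.1 × 0.94387 ≈ 409.7 nm.

409.7 nm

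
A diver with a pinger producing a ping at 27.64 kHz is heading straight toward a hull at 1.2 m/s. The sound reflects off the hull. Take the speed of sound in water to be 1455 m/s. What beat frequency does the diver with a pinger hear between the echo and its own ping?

The hull receives the sound from a moving source: f₁ = f₀ · v/(v − v_e) = 27.64 × 1455/1453.8 ≈ 27.6628 kHz.
On the return leg the diver with a pinger is a moving observer: f₂ = f₁ · (v + v_e)/v = 27.6628 × 1456.2/1455 ≈ 27.6856 kHz.
Beat against the emitted tone (with f₀ = 27640 Hz): |f₂ − f₀| = 2v_e·f₀/(v − v_e) = 2 × 1.2 × 27640/1453.8 ≈ 45.6 Hz.

45.6 Hz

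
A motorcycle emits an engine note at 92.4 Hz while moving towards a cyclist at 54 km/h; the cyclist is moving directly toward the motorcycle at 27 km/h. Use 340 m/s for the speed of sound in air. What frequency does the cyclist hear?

54 km/h = 15 m/s; 27 km/h = 7.5 m/s.
Both move, so f' = f · (v + v_o)/(v − v_s).
f' = 92.4 × (340 + 7.5)/(340 − 15) = 92.4 × 347.5/325 ≈ 99 Hz.

99 Hz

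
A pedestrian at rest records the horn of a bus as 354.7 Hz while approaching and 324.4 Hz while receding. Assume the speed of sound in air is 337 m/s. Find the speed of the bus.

15.0 m/s

f₁/f₂ = (v + v_s)/(v − v_s), so v_s = v · (f₁ − f₂)/(f₁ + f₂).
v_s = 337 × (354.7 − 324.4)/(354.7 + 324.4) = 337 × 30.3/679.1 ≈ 15.0 m/s.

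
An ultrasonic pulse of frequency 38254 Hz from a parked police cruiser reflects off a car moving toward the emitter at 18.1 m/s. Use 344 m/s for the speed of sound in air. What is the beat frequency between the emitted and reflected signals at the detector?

The car first receives the wave as a moving observer: f₁ = f₀ · (v + u)/v = 38254 × (344 + 18.1)/344 ≈ 40267 Hz.
The reflection then acts as a moving source: f₂ = f₁ · v/(v − u) ≈ 42503 Hz.
Equivalently f₂ = f₀ · (v + u)/(v − u).
Beat frequency: |f₂ − f₀| = 2u·f₀/(v − u) = 2 × 18.1 × 38254/325.9 ≈ 4249 Hz.

4249 Hz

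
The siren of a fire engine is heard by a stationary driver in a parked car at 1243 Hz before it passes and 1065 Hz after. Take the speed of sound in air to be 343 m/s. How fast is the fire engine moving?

26 m/s

f₁/f₂ = (v + v_s)/(v − v_s), so v_s = v · (f₁ − f₂)/(f₁ + f₂).
v_s = 343 × (1243 − 1065)/(1243 + 1065) = 343 × 178/2308 ≈ 26 m/s.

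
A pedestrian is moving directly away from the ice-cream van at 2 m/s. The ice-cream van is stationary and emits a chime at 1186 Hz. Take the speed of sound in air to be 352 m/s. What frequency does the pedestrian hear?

Only the observer moves, away from the source, so f' = f · (v − v_o)/v.
f' = 1186 × (352 − 2)/352 = 1186 × 350/352 ≈ 1179 Hz.

1179 Hz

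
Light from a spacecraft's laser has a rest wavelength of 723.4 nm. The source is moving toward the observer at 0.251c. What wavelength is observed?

Relativistic Doppler for wavelength: λ' = λ₀ · √((1 − β)/(1 + β)).
λ' = 723.4 × √(0.7490/1.2510) = 723.4 × 0.77377 ≈ 559.7 nm.

559.7 nm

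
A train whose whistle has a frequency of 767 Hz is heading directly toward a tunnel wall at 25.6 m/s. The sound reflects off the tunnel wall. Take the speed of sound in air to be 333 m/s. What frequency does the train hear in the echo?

The tunnel wall receives the sound from a moving source: f₁ = f₀ · v/(v − v_e) = 767 × 333/307.4 ≈ 831 Hz.
On the return leg the train is a moving observer: f₂ = f₁ · (v + v_e)/v = 831 × 358.6/333 ≈ 895 Hz.

895 Hz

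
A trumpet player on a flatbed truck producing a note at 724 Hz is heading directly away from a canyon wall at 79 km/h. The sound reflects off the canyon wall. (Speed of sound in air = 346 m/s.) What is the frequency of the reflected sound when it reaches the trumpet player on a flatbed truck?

638 Hz

79 km/h = 21.94 m/s.
The canyon wall receives the sound from a moving source: f₁ = f₀ · v/(v + v_e) = 724 × 346/367.94 ≈ 681 Hz.
On the return leg the trumpet player on a flatbed truck is a moving observer: f₂ = f₁ · (v − v_e)/v = 681 × 324.06/346 ≈ 638 Hz.
Equivalently f₂ = f₀ · (v − v_e)/(v + v_e).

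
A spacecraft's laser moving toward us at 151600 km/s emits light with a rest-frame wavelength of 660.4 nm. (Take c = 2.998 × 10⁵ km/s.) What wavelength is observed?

β = v/c = 151600/299800 = 0.5057.
Relativistic Doppler for wavelength: λ' = λ₀ · √((1 − β)/(1 + β)).
λ' = 660.4 × √(0.4943/1.5057) = 660.4 × 0.57299 ≈ 378.4 nm.

378.4 nm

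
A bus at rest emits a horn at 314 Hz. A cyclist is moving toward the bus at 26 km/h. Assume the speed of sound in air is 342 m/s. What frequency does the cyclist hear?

26 km/h = 7.222 m/s.
Only the observer moves, toward the source, so f' = f · (v + v_o)/v.
f' = 314 × (342 + 7.222)/342 = 314 × 349.22/342 ≈ 321 Hz.

321 Hz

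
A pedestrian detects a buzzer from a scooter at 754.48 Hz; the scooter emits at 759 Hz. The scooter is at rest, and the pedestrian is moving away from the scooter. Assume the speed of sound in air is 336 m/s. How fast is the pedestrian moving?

f' = f · (v − v_o)/v ⇒ v_o = v · |f'/f − 1|.
v_o = 336 × |754.48/759 − 1| = 336 × 0.005955 ≈ 2.00 m/s.

2.00 m/s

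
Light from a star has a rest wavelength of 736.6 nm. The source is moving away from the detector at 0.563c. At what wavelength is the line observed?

1393.1 nm

Relativistic Doppler for wavelength: λ' = λ₀ · √((1 + β)/(1 − β)).
λ' = 736.6 × √(1.5630/0.4370) = 736.6 × 1.89121 ≈ 1393.1 nm.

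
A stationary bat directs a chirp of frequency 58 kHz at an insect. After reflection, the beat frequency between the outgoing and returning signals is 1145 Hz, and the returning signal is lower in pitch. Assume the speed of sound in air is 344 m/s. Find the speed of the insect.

Double Doppler shift off a moving reflector: f₂ = f₀ · (v + u)/(v − u) (u > 0 toward emitter).
Returning signal is lower, so f₂ = f₀ − Δf = 58000 − 1145 = 56855 Hz.
Rearranging, u = v · (f₂ − f₀)/(f₂ + f₀) = 344 × -1145/114855 ≈ -3.4 m/s.
So the insect is moving at 3.4 m/s away from the emitter.

3.4 m/s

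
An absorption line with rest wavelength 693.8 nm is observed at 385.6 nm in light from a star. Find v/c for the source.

0.528c

λ'/λ₀ = 0.5558 < 1 (blueshift), so the source is approaching.
λ'/λ₀ = √((1 − β)/(1 + β)) for an approaching source ⇒ β = (1 − r²)/(1 + r²) with r = λ'/λ₀.
β = (1 − 0.3089)/(1 + 0.3089) ≈ 0.528.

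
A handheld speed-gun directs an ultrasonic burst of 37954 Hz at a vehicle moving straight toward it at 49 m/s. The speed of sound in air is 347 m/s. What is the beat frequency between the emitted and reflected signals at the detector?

The vehicle first receives the wave as a moving observer: f₁ = f₀ · (v + u)/v = 37954 × (347 + 49)/347 ≈ 43313 Hz.
On reflection it acts as a source moving toward the stationary detector: f₂ = f₁ · v/(v − u) = 43313 × 347/298 ≈ 50436 Hz.
Equivalently f₂ = f₀ · (v + u)/(v − u).
Beat frequency: |f₂ − f₀| = 2u·f₀/(v − u) = 2 × 49 × 37954/298 ≈ 12482 Hz.

12482 Hz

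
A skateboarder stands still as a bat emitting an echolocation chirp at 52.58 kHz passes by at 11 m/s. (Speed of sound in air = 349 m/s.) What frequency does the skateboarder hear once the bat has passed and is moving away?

51.0 kHz

Receding: f₂ = f · v/(v + v_s) = 52.58 × 349/360 ≈ 51.0 kHz.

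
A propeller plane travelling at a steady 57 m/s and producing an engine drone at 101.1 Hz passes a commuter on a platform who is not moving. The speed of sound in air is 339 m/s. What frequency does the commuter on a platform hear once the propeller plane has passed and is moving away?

Receding: f₂ = f · v/(v + v_s) = 101.1 × 339/396 ≈ 87 Hz.

87 Hz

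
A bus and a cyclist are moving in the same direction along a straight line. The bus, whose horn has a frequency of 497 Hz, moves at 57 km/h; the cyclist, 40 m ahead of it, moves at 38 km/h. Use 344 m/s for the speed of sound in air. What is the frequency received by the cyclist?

505 Hz

57 km/h = 15.83 m/s; 38 km/h = 10.56 m/s.
The cyclist is ahead, so the bus is moving toward it while the cyclist is moving away from the bus.
Both move, so f' = f · (v − v_o)/(v − v_s).
f' = 497 × (344 − 10.56)/(344 − 15.83) = 497 × 333.44/328.17 ≈ 505 Hz.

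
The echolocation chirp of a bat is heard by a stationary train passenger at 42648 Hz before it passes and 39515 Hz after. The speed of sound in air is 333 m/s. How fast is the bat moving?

12.7 m/s

f₁/f₂ = (v + v_s)/(v − v_s), so v_s = v · (f₁ − f₂)/(f₁ + f₂).
v_s = 333 × (42648 − 39515)/(42648 + 39515) = 333 × 3133/82163 ≈ 12.7 m/s.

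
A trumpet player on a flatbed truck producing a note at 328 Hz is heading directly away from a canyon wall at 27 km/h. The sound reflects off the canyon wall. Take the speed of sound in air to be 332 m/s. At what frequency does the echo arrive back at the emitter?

314 Hz

27 km/h = 7.5 m/s.
The canyon wall receives the sound from a moving source: f₁ = f₀ · v/(v + v_e) = 328 × 332/339.5 ≈ 321 Hz.
On the return leg the trumpet player on a flatbed truck is a moving observer: f₂ = f₁ · (v − v_e)/v = 321 × 324.5/332 ≈ 314 Hz.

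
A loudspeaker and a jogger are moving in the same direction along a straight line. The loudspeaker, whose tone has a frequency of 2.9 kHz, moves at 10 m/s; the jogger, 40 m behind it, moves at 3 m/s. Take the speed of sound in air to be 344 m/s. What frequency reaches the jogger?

2.84 kHz

The jogger is behind, so the loudspeaker is moving away from it while the jogger is moving toward the loudspeaker.
With source receding and observer approaching, f' = f · (v + v_o)/(v + v_s).
f' = 2.9 × (344 + 3)/(344 + 10) = 2.9 × 347/354 ≈ 2.84 kHz.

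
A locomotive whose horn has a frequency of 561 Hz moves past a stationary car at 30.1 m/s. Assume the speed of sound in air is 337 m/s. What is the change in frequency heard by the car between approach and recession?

Approaching: f₁ = f · v/(v − v_s) = 561 × 337/306.9 ≈ 616 Hz.
Receding: f₂ = f · v/(v + v_s) = 561 × 337/367.1 ≈ 515 Hz.
Drop: f₁ − f₂ = 2f·v·v_s/(v² − v_s²) = 2 × 561 × 337 × 30.1/(337² − 30.1²) ≈ 101 Hz.

101 Hz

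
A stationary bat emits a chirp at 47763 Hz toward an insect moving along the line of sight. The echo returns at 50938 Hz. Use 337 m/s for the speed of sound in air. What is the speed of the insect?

Double Doppler shift off a moving reflector: f₂ = f₀ · (v + u)/(v − u) (u > 0 toward emitter).
Rearranging, u = v · (f₂ − f₀)/(f₂ + f₀) = 337 × 3175/98701 ≈ 10.8 m/s.
So the insect is moving at 10.8 m/s toward the emitter.

10.8 m/s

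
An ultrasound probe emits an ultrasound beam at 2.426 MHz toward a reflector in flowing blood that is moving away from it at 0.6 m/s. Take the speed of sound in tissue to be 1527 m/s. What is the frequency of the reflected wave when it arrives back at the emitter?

The reflector in flowing blood first receives the wave as a moving observer: f₁ = f₀ · (v − u)/v = 2.426 × (1527 − 0.6)/1527 ≈ 2.425 MHz.
The reflection then acts as a moving source: f₂ = f₁ · v/(v + u) ≈ 2.424 MHz.

2.424 MHz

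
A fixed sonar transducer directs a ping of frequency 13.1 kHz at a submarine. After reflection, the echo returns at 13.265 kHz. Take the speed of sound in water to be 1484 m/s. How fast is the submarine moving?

Double Doppler shift off a moving reflector: f₂ = f₀ · (v + u)/(v − u) (u > 0 toward emitter).
Rearranging, u = v · (f₂ − f₀)/(f₂ + f₀) = 1484 × 0.165/26.365 ≈ 9.3 m/s.
So the submarine is moving at 9.3 m/s toward the emitter.

9.3 m/s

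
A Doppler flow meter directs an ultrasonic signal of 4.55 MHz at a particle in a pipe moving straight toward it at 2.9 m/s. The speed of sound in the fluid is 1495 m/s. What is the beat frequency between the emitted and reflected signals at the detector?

The particle in a pipe first receives the wave as a moving observer: f₁ = f₀ · (v + u)/v = 4.55 × (1495 + 2.9)/1495 ≈ 4.55883 MHz.
The reflection then acts as a moving source: f₂ = f₁ · v/(v − u) ≈ 4.56769 MHz.
Beat frequency (with f₀ = 4550000 Hz): |f₂ − f₀| = 2u·f₀/(v − u) = 2 × 2.9 × 4550000/1492.1 ≈ 17686 Hz.

17686 Hz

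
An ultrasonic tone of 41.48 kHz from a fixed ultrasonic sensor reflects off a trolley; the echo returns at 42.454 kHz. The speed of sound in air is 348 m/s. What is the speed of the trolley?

4.0 m/s

Double Doppler shift off a moving reflector: f₂ = f₀ · (v + u)/(v − u) (u > 0 toward emitter).
Rearranging, u = v · (f₂ − f₀)/(f₂ + f₀) = 348 × 0.974/83.934 ≈ 4.0 m/s.
So the trolley is moving at 4.0 m/s toward the emitter.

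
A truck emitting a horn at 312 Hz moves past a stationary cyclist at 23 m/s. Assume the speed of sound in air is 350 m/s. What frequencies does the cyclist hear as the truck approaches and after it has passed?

Approaching: f₁ = f · v/(v − v_s) = 312 × 350/327 ≈ 334 Hz.
Receding: f₂ = f · v/(v + v_s) = 312 × 350/373 ≈ 293 Hz.

334 Hz approaching; 293 Hz receding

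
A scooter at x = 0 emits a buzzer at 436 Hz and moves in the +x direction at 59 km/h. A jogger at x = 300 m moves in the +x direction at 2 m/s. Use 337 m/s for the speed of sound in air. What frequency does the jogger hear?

59 km/h = 16.39 m/s.
The observer lies on the +x side, so the source is heading toward the observer and the observer is heading away from the source.
With source approaching and observer receding, f' = f · (v − v_o)/(v − v_s).
f' = 436 × (337 − 2)/(337 − 16.39) = 436 × 335/320.61 ≈ 456 Hz.

456 Hz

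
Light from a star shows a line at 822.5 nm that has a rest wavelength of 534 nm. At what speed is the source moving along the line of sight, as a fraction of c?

0.407c

λ'/λ₀ = 1.5403 > 1 (redshift), so the source is receding.
λ'/λ₀ = √((1 + β)/(1 − β)) for a receding source ⇒ β = (r² − 1)/(r² + 1) with r = λ'/λ₀.
β = (2.3724 − 1)/(2.3724 + 1) ≈ 0.407.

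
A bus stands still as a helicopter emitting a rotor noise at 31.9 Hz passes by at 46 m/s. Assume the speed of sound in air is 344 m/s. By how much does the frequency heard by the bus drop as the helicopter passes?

8.69 Hz

Approaching: f₁ = f · v/(v − v_s) = 31.9 × 344/298 ≈ 36.82 Hz.
Receding: f₂ = f · v/(v + v_s) = 31.9 × 344/390 ≈ 28.14 Hz.
Drop: f₁ − f₂ = 2f·v·v_s/(v² − v_s²) = 2 × 31.9 × 344 × 46/(344² − 46²) ≈ 8.69 Hz.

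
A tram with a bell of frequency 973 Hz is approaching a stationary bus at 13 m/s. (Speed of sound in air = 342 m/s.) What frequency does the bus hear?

1011 Hz

With the source moving toward a stationary observer, f' = f · v/(v − v_s).
f' = 973 × 342/(342 − 13) = 973 × 342/329 ≈ 1011 Hz.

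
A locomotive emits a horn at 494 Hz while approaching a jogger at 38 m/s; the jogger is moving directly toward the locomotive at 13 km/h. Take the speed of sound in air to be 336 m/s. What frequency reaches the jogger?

563 Hz

13 km/h = 3.611 m/s.
With source approaching and observer approaching, f' = f · (v + v_o)/(v − v_s).
f' = 494 × (336 + 3.611)/(336 − 38) = 494 × 339.61/298 ≈ 563 Hz.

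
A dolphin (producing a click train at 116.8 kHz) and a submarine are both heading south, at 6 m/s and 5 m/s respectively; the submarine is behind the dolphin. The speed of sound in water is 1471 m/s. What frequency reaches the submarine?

116.7 kHz

The submarine is behind, so the dolphin is moving away from it while the submarine is moving toward the dolphin.
General Doppler shift: f' = f · (v + v_o)/(v + v_s).
f' = 116.8 × (1471 + 5)/(1471 + 6) = 116.8 × 1476/1477 ≈ 116.7 kHz.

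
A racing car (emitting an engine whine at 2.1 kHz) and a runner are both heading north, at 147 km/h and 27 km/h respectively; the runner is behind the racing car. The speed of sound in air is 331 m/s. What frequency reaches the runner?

1.912 kHz

147 km/h = 40.83 m/s; 27 km/h = 7.5 m/s.
The runner is behind, so the racing car is moving away from it while the runner is moving toward the racing car.
General Doppler shift: f' = f · (v + v_o)/(v + v_s).
f' = 2.1 × (331 + 7.5)/(331 + 40.83) = 2.1 × 338.5/371.83 ≈ 1.912 kHz.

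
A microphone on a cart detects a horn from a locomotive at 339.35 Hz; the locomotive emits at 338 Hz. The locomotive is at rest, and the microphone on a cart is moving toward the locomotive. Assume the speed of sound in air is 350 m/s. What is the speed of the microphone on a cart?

1.40 m/s

f' = f · (v + v_o)/v ⇒ v_o = v · |f'/f − 1|.
v_o = 350 × |339.35/338 − 1| = 350 × 0.003994 ≈ 1.40 m/s.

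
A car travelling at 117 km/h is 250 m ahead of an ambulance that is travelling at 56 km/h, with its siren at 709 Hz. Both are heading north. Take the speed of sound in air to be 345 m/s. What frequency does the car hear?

673 Hz

56 km/h = 15.56 m/s; 117 km/h = 32.5 m/s.
The car is ahead, so the ambulance is moving toward it while the car is moving away from the ambulance.
Both move, so f' = f · (v − v_o)/(v − v_s).
f' = 709 × (345 − 32.5)/(345 − 15.56) = 709 × 312.5/329.44 ≈ 673 Hz.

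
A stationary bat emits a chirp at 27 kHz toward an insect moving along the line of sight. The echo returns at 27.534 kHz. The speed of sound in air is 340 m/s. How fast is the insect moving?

Double Doppler shift off a moving reflector: f₂ = f₀ · (v + u)/(v − u) (u > 0 toward emitter).
Rearranging, u = v · (f₂ − f₀)/(f₂ + f₀) = 340 × 0.534/54.534 ≈ 3.3 m/s.
So the insect is moving at 3.3 m/s toward the emitter.

3.3 m/s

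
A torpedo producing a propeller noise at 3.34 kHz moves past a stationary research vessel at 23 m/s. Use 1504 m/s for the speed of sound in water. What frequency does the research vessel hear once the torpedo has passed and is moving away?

3.29 kHz

Receding: f₂ = f · v/(v + v_s) = 3.34 × 1504/1527 ≈ 3.29 kHz.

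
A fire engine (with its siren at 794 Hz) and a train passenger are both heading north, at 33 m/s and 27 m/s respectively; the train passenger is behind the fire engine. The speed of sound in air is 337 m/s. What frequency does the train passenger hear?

The train passenger is behind, so the fire engine is moving away from it while the train passenger is moving toward the fire engine.
Both move, so f' = f · (v + v_o)/(v + v_s).
f' = 794 × (337 + 27)/(337 + 33) = 794 × 364/370 ≈ 781 Hz.

781 Hz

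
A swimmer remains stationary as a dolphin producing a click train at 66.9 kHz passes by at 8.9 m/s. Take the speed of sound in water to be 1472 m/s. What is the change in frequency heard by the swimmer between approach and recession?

Approaching: f₁ = f · v/(v − v_s) = 66.9 × 1472/1463.1 ≈ 67.307 kHz.
Receding: f₂ = f · v/(v + v_s) = 66.9 × 1472/1480.9 ≈ 66.498 kHz.
Drop: f₁ − f₂ = 2f·v·v_s/(v² − v_s²) = 2 × 66.9 × 1472 × 8.9/(1472² − 8.9²) ≈ 0.809 kHz.

0.809 kHz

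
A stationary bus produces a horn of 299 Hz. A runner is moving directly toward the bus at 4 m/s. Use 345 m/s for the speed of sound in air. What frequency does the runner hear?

302 Hz

Moving observer, stationary source: f' = f · (v + v_o)/v.
f' = 299 × (345 + 4)/345 = 299 × 349/345 ≈ 302 Hz.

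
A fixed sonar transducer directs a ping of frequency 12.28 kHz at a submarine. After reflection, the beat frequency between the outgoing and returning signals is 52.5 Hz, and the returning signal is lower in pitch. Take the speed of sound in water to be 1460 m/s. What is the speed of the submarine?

Double Doppler shift off a moving reflector: f₂ = f₀ · (v + u)/(v − u) (u > 0 toward emitter).
Returning signal is lower, so f₂ = f₀ − Δf = 12280 − 52.5 = 12227.5 Hz.
Rearranging, u = v · (f₂ − f₀)/(f₂ + f₀) = 1460 × -52.5/24507.5 ≈ -3.1 m/s.
So the submarine is moving at 3.1 m/s away from the emitter.

3.1 m/s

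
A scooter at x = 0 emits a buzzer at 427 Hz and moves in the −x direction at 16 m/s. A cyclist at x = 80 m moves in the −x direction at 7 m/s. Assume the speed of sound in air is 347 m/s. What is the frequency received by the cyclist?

The observer lies on the +x side, so the source is heading away from the observer and the observer is heading toward the source.
With source receding and observer approaching, f' = f · (v + v_o)/(v + v_s).
f' = 427 × (347 + 7)/(347 + 16) = 427 × 354/363 ≈ 416 Hz.

416 Hz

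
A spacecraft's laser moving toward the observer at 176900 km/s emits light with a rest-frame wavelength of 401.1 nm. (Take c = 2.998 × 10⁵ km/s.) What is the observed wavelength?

β = v/c = 176900/299800 = 0.5901.
Relativistic Doppler for wavelength: λ' = λ₀ · √((1 − β)/(1 + β)).
λ' = 401.1 × √(0.4099/1.5901) = 401.1 × 0.50775 ≈ 203.7 nm.

203.7 nm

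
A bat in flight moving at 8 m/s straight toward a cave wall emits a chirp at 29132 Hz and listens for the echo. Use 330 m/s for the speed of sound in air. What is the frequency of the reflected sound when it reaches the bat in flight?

The cave wall receives the sound from a moving source: f₁ = f₀ · v/(v − v_e) = 29132 × 330/322 ≈ 29856 Hz.
On the return leg the bat in flight is a moving observer: f₂ = f₁ · (v + v_e)/v = 29856 × 338/330 ≈ 30580 Hz.

30580 Hz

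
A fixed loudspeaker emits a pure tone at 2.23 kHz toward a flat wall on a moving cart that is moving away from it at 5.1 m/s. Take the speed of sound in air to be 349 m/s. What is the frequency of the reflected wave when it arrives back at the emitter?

At the flat wall on a moving cart (a moving observer), f₁ = f₀ · (v − u)/v = 2.23 × 343.9/349 ≈ 2.20 kHz.
The reflection then acts as a moving source: f₂ = f₁ · v/(v + u) ≈ 2.17 kHz.

2.17 kHz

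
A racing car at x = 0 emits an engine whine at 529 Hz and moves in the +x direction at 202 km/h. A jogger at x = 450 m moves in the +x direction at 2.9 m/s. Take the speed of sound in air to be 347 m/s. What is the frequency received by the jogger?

626 Hz

202 km/h = 56.11 m/s.
The observer lies on the +x side, so the source is heading toward the observer and the observer is heading away from the source.
General Doppler shift: f' = f · (v − v_o)/(v − v_s).
f' = 529 × (347 − 2.9)/(347 − 56.11) = 529 × 344.1/290.89 ≈ 626 Hz.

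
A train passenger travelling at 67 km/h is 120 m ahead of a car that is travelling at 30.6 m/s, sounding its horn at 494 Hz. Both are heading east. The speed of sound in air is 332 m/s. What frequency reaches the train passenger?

67 km/h = 18.61 m/s.
The train passenger is ahead, so the car is moving toward it while the train passenger is moving away from the car.
General Doppler shift: f' = f · (v − v_o)/(v − v_s).
f' = 494 × (332 − 18.61)/(332 − 30.6) = 494 × 313.39/301.4 ≈ 514 Hz.

514 Hz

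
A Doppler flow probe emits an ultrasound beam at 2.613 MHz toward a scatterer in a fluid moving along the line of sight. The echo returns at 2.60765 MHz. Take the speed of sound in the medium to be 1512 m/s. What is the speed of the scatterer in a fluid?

Double Doppler shift off a moving reflector: f₂ = f₀ · (v + u)/(v − u) (u > 0 toward emitter).
Rearranging, u = v · (f₂ − f₀)/(f₂ + f₀) = 1512 × -0.00535/5.22065 ≈ -1.55 m/s.
So the scatterer in a fluid is moving at 1.55 m/s away from the emitter.

1.55 m/s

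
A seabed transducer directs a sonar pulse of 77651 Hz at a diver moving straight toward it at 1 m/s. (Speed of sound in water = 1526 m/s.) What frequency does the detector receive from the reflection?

At the diver (a moving observer), f₁ = f₀ · (v + u)/v = 77651 × 1527/1526 ≈ 77702 Hz.
The reflection then acts as a moving source: f₂ = f₁ · v/(v − u) ≈ 77753 Hz.

77753 Hz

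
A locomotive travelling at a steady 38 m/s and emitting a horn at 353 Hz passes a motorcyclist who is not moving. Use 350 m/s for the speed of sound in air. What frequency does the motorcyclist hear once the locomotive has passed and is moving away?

318 Hz

Receding: f₂ = f · v/(v + v_s) = 353 × 350/388 ≈ 318 Hz.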